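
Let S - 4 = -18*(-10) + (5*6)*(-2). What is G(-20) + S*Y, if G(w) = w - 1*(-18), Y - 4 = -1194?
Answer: -147562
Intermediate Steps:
Y = -1190 (Y = 4 - 1194 = -1190)
S = 124 (S = 4 + (-18*(-10) + (5*6)*(-2)) = 4 + (180 + 30*(-2)) = 4 + (180 - 60) = 4 + 120 = 124)
G(w) = 18 + w (G(w) = w + 18 = 18 + w)
G(-20) + S*Y = (18 - 20) + 124*(-1190) = -2 - 147560 = -147562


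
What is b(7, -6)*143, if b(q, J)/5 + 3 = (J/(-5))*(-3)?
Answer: -4719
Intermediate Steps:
b(q, J) = -15 + 3*J (b(q, J) = -15 + 5*((J/(-5))*(-3)) = -15 + 5*((J*(-⅕))*(-3)) = -15 + 5*(-J/5*(-3)) = -15 + 5*(3*J/5) = -15 + 3*J)
b(7, -6)*143 = (-15 + 3*(-6))*143 = (-15 - 18)*143 = -33*143 = -4719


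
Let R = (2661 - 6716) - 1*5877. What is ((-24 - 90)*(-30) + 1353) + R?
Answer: -5159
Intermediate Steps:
R = -9932 (R = -4055 - 5877 = -9932)
((-24 - 90)*(-30) + 1353) + R = ((-24 - 90)*(-30) + 1353) - 9932 = (-114*(-30) + 1353) - 9932 = (3420 + 1353) - 9932 = 4773 - 9932 = -5159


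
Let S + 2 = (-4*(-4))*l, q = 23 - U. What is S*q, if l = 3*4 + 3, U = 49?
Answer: -6188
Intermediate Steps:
l = 15 (l = 12 + 3 = 15)
q = -26 (q = 23 - 1*49 = 23 - 49 = -26)
S = 238 (S = -2 - 4*(-4)*15 = -2 + 16*15 = -2 + 240 = 238)
S*q = 238*(-26) = -6188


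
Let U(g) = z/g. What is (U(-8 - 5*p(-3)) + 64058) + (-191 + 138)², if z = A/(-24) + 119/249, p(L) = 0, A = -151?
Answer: 355193009/5312 ≈ 66866.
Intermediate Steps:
z = 4495/664 (z = -151/(-24) + 119/249 = -151*(-1/24) + 119*(1/249) = 151/24 + 119/249 = 4495/664 ≈ 6.7696)
U(g) = 4495/(664*g)
(U(-8 - 5*p(-3)) + 64058) + (-191 + 138)² = (4495/(664*(-8 - 5*0)) + 64058) + (-191 + 138)² = (4495/(664*(-8 + 0)) + 64058) + (-53)² = ((4495/664)/(-8) + 64058) + 2809 = ((4495/664)*(-⅛) + 64058) + 2809 = (-4495/5312 + 64058) + 2809 = 340271601/5312 + 2809 = 355193009/5312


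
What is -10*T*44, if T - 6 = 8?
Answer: -6160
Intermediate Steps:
T = 14 (T = 6 + 8 = 14)
-10*T*44 = -10*14*44 = -140*44 = -6160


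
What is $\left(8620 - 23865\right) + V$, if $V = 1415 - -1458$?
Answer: $-12372$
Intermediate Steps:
$V = 2873$ ($V = 1415 + 1458 = 2873$)
$\left(8620 - 23865\right) + V = \left(8620 - 23865\right) + 2873 = -15245 + 2873 = -12372$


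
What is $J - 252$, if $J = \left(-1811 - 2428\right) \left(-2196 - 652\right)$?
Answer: $12072420$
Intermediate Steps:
$J = 12072672$ ($J = \left(-4239\right) \left(-2848\right) = 12072672$)
$J - 252 = 12072672 - 252 = 12072420$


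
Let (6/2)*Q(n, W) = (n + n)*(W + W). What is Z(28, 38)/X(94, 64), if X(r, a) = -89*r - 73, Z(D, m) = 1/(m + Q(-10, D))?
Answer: 1/2829878 ≈ 3.5337e-7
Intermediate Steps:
Q(n, W) = 4*W*n/3 (Q(n, W) = ((n + n)*(W + W))/3 = ((2*n)*(2*W))/3 = (4*W*n)/3 = 4*W*n/3)
Z(D, m) = 1/(m - 40*D/3) (Z(D, m) = 1/(m + (4/3)*D*(-10)) = 1/(m - 40*D/3))
X(r, a) = -73 - 89*r
Z(28, 38)/X(94, 64) = (3/(-40*28 + 3*38))/(-73 - 89*94) = (3/(-1120 + 114))/(-73 - 8366) = (3/(-1006))/(-8439) = (3*(-1/1006))*(-1/8439) = -3/1006*(-1/8439) = 1/2829878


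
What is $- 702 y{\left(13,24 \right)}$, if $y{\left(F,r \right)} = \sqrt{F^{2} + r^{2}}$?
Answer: $- 702 \sqrt{745} \approx -19161.0$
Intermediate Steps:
$- 702 y{\left(13,24 \right)} = - 702 \sqrt{13^{2} + 24^{2}} = - 702 \sqrt{169 + 576} = - 702 \sqrt{745}$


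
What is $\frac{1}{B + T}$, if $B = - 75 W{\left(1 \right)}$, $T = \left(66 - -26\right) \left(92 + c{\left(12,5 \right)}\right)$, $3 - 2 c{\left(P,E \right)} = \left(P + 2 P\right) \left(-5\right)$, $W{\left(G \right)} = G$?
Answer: $\frac{1}{16807} \approx 5.9499 \cdot 10^{-5}$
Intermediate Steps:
$c{\left(P,E \right)} = \frac{3}{2} + \frac{15 P}{2}$ ($c{\left(P,E \right)} = \frac{3}{2} - \frac{\left(P + 2 P\right) \left(-5\right)}{2} = \frac{3}{2} - \frac{3 P \left(-5\right)}{2} = \frac{3}{2} - \frac{\left(-15\right) P}{2} = \frac{3}{2} + \frac{15 P}{2}$)
$T = 16882$ ($T = \left(66 - -26\right) \left(92 + \left(\frac{3}{2} + \frac{15}{2} \cdot 12\right)\right) = \left(66 + 26\right) \left(92 + \left(\frac{3}{2} + 90\right)\right) = 92 \left(92 + \frac{183}{2}\right) = 92 \cdot \frac{367}{2} = 16882$)
$B = -75$ ($B = \left(-75\right) 1 = -75$)
$\frac{1}{B + T} = \frac{1}{-75 + 16882} = \frac{1}{16807}$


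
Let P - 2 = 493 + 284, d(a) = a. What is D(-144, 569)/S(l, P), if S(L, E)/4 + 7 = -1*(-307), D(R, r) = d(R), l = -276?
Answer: -3/25 ≈ -0.12000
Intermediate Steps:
D(R, r) = R
P = 779 (P = 2 + (493 + 284) = 2 + 777 = 779)
S(L, E) = 1200 (S(L, E) = -28 + 4*(-1*(-307)) = -28 + 4*307 = -28 + 1228 = 1200)
D(-144, 569)/S(l, P) = -144/1200 = -144*1/1200 = -3/25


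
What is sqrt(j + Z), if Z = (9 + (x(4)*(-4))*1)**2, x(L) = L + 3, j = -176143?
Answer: I*sqrt(175782) ≈ 419.26*I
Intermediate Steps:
x(L) = 3 + L
Z = 361 (Z = (9 + ((3 + 4)*(-4))*1)**2 = (9 + (7*(-4))*1)**2 = (9 - 28*1)**2 = (9 - 28)**2 = (-19)**2 = 361)
sqrt(j + Z) = sqrt(-176143 + 361) = sqrt(-175782) = I*sqrt(175782)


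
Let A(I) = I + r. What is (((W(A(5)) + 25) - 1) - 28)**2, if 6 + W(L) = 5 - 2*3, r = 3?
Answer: 121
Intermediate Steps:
A(I) = 3 + I (A(I) = I + 3 = 3 + I)
W(L) = -7 (W(L) = -6 + (5 - 2*3) = -6 + (5 - 6) = -6 - 1 = -7)
(((W(A(5)) + 25) - 1) - 28)**2 = (((-7 + 25) - 1) - 28)**2 = ((18 - 1) - 28)**2 = (17 - 28)**2 = (-11)**2 = 121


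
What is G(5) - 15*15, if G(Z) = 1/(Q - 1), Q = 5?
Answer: -899/4 ≈ -224.75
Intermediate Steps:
G(Z) = 1/4 (G(Z) = 1/(5 - 1) = 1/4)
G(5) - 15*15 = 1/4 - 15*15 = 1/4 - 225 = -899/4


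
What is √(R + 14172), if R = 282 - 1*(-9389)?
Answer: √23843 ≈ 154.41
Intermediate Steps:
R = 9671 (R = 282 + 9389 = 9671)
√(R + 14172) = √(9671 + 14172) = √23843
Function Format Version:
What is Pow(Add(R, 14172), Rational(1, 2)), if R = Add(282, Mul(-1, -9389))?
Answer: Pow(23843, Rational(1, 2)) ≈ 154.41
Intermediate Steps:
R = 9671 (R = Add(282, 9389) = 9671)
Pow(Add(R, 14172), Rational(1, 2)) = Pow(Add(9671, 14172), Rational(1, 2)) = Pow(23843, Rational(1, 2))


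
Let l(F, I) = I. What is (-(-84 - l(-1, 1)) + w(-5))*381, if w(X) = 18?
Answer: 39243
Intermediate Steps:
(-(-84 - l(-1, 1)) + w(-5))*381 = (-(-84 - 1*1) + 18)*381 = (-(-84 - 1) + 18)*381 = (-1*(-85) + 18)*381 = (85 + 18)*381 = 103*381 = 39243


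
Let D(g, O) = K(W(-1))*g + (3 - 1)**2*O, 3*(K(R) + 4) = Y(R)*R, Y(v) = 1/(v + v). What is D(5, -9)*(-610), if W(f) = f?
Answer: 100955/3 ≈ 33652.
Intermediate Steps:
Y(v) = 1/(2*v)
K(R) = -23/6 (K(R) = -4 + ((1/(2*R))*R)/3 = -4 + (1/3)*(1/2) = -4 + 1/6 = -23/6)
D(g, O) = 4*O - 23*g/6 (D(g, O) = -23*g/6 + (3 - 1)**2*O = -23*g/6 + 2**2*O = -23*g/6 + 4*O = 4*O - 23*g/6)
D(5, -9)*(-610) = (4*(-9) - 23/6*5)*(-610) = (-36 - 115/6)*(-610) = -331/6*(-610) = 100955/3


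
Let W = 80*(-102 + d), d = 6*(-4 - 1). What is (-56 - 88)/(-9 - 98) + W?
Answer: -1129776/107 ≈ -10559.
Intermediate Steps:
d = -30 (d = 6*(-5) = -30)
W = -10560 (W = 80*(-102 - 30) = 80*(-132) = -10560)
(-56 - 88)/(-9 - 98) + W = (-56 - 88)/(-9 - 98) - 10560 = -144/(-107) - 10560 = -144*(-1/107) - 10560 = 144/107 - 10560 = -1129776/107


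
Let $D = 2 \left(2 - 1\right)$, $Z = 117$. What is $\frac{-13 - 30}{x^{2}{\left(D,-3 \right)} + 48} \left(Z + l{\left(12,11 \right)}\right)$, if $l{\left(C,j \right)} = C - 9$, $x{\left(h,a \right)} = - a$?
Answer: $- \frac{1720}{19} \approx -90.526$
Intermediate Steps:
$D = 2$ ($D = 2 \cdot 1 = 2$)
$l{\left(C,j \right)} = -9 + C$
$\frac{-13 - 30}{x^{2}{\left(D,-3 \right)} + 48} \left(Z + l{\left(12,11 \right)}\right) = \frac{-13 - 30}{\left(\left(-1\right) \left(-3\right)\right)^{2} + 48} \left(117 + \left(-9 + 12\right)\right) = - \frac{43}{3^{2} + 48} \left(117 + 3\right) = - \frac{43}{9 + 48} \cdot 120 = - \frac{43}{57} \cdot 120 = \left(-43\right) \frac{1}{57} \cdot 120 = \left(- \frac{43}{57}\right) 120 = - \frac{1720}{19}$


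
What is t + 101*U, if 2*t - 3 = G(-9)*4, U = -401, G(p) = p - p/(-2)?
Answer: -81053/2 ≈ -40527.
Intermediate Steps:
G(p) = 3*p/2 (G(p) = p - p*(-1)/2 = p - (-1)*p/2 = p + p/2 = 3*p/2)
t = -51/2 (t = 3/2 + (((3/2)*(-9))*4)/2 = 3/2 + (-27/2*4)/2 = 3/2 + (1/2)*(-54) = 3/2 - 27 = -51/2 ≈ -25.500)
t + 101*U = -51/2 + 101*(-401) = -51/2 - 40501 = -81053/2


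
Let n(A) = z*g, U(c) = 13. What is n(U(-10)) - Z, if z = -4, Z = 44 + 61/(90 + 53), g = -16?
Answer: 2799/143 ≈ 19.573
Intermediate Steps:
Z = 6353/143 (Z = 44 + 61/143 = 6353/143 ≈ 44.427)
n(A) = 64 (n(A) = -4*(-16) = 64)
n(U(-10)) - Z = 64 - 1*6353/143 = 64 - 6353/143 = 2799/143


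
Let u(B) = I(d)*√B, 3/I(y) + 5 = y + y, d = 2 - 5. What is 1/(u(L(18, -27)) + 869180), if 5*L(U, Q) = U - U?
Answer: 1/869180 ≈ 1.1505e-6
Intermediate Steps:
d = -3
I(y) = 3/(-5 + 2*y) (I(y) = 3/(-5 + (y + y)) = 3/(-5 + 2*y))
L(U, Q) = 0 (L(U, Q) = (U - U)/5 = (⅕)*0 = 0)
u(B) = -3*√B/11 (u(B) = (3/(-5 + 2*(-3)))*√B = (3/(-5 - 6))*√B = (3/(-11))*√B = (3*(-1/11))*√B = -3*√B/11)
1/(u(L(18, -27)) + 869180) = 1/(-3*√0/11 + 869180) = 1/(-3/11*0 + 869180) = 1/(0 + 869180) = 1/869180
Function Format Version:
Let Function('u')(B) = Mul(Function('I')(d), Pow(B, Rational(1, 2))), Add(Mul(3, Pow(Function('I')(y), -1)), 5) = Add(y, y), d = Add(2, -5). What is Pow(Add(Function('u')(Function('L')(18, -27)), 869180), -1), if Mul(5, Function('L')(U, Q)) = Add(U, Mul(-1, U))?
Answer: Rational(1, 869180) ≈ 1.1505e-6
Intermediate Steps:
d = -3
Function('I')(y) = Mul(3, Pow(Add(-5, Mul(2, y)), -1)) (Function('I')(y) = Mul(3, Pow(Add(-5, Add(y, y)), -1)) = Mul(3, Pow(Add(-5, Mul(2, y)), -1)))
Function('L')(U, Q) = 0 (Function('L')(U, Q) = Mul(Rational(1, 5), Add(U, Mul(-1, U))) = Mul(Rational(1, 5), 0) = 0)
Function('u')(B) = Mul(Rational(-3, 11), Pow(B, Rational(1, 2))) (Function('u')(B) = Mul(Mul(3, Pow(Add(-5, Mul(2, -3)), -1)), Pow(B, Rational(1, 2))) = Mul(Mul(3, Pow(Add(-5, -6), -1)), Pow(B, Rational(1, 2))) = Mul(Mul(3, Pow(-11, -1)), Pow(B, Rational(1, 2))) = Mul(Mul(3, Rational(-1, 11)), Pow(B, Rational(1, 2))) = Mul(Rational(-3, 11), Pow(B, Rational(1, 2))))
Pow(Add(Function('u')(Function('L')(18, -27)), 869180), -1) = Pow(Add(Mul(Rational(-3, 11), Pow(0, Rational(1, 2))), 869180), -1) = Pow(Add(Mul(Rational(-3, 11), 0), 869180), -1) = Pow(Add(0, 869180), -1) = Pow(869180, -1) = Rational(1, 869180)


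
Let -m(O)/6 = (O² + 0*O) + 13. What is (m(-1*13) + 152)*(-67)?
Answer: 62980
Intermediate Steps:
m(O) = -78 - 6*O² (m(O) = -6*((O² + 0*O) + 13) = -6*((O² + 0) + 13) = -6*(O² + 13) = -6*(13 + O²) = -78 - 6*O²)
(m(-1*13) + 152)*(-67) = ((-78 - 6*(-1*13)²) + 152)*(-67) = ((-78 - 6*(-13)²) + 152)*(-67) = ((-78 - 6*169) + 152)*(-67) = ((-78 - 1014) + 152)*(-67) = (-1092 + 152)*(-67) = -940*(-67) = 62980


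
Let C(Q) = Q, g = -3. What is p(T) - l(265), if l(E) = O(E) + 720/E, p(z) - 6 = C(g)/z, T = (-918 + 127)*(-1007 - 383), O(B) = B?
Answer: -15251025949/58272970 ≈ -261.72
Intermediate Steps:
T = 1099490 (T = -791*(-1390) = 1099490)
p(z) = 6 - 3/z
l(E) = E + 720/E
p(T) - l(265) = (6 - 3/1099490) - (265 + 720/265) = (6 - 3*1/1099490) - (265 + 720*(1/265)) = (6 - 3/1099490) - (265 + 144/53) = 6596937/1099490 - 1*14189/53 = 6596937/1099490 - 14189/53 = -15251025949/58272970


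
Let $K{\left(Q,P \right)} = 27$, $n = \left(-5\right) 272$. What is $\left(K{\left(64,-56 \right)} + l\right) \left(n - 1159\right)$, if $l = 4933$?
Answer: $-12494240$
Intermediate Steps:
$n = -1360$
$\left(K{\left(64,-56 \right)} + l\right) \left(n - 1159\right) = \left(27 + 4933\right) \left(-1360 - 1159\right) = 4960 \left(-2519\right) = -12494240$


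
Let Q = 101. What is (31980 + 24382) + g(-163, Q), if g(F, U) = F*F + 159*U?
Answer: 98990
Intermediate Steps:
g(F, U) = F² + 159*U
(31980 + 24382) + g(-163, Q) = (31980 + 24382) + ((-163)² + 159*101) = 56362 + (26569 + 16059) = 56362 + 42628 = 98990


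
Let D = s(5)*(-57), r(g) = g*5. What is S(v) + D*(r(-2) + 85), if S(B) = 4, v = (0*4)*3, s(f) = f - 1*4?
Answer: -4271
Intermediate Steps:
r(g) = 5*g
s(f) = -4 + f (s(f) = f - 4 = -4 + f)
v = 0 (v = 0*3 = 0)
D = -57 (D = (-4 + 5)*(-57) = 1*(-57) = -57)
S(v) + D*(r(-2) + 85) = 4 - 57*(5*(-2) + 85) = 4 - 57*(-10 + 85) = 4 - 57*75 = 4 - 4275 = -4271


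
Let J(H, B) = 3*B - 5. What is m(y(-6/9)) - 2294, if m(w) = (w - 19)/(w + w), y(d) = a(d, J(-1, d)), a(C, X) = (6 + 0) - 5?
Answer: -2303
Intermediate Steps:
J(H, B) = -5 + 3*B
a(C, X) = 1 (a(C, X) = 6 - 5 = 1)
y(d) = 1
m(w) = (-19 + w)/(2*w) (m(w) = (-19 + w)/((2*w)) = (-19 + w)*(1/(2*w)) = (-19 + w)/(2*w))
m(y(-6/9)) - 2294 = (1/2)*(-19 + 1)/1 - 2294 = (1/2)*1*(-18) - 2294 = -9 - 2294 = -2303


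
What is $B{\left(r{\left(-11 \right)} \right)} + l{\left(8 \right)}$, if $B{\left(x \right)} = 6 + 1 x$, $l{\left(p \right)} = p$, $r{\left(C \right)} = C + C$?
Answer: $-8$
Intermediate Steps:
$r{\left(C \right)} = 2 C$
$B{\left(x \right)} = 6 + x$
$B{\left(r{\left(-11 \right)} \right)} + l{\left(8 \right)} = \left(6 + 2 \left(-11\right)\right) + 8 = \left(6 - 22\right) + 8 = -16 + 8 = -8$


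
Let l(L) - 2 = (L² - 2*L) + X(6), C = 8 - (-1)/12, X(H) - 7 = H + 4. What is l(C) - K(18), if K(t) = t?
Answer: 7225/144 ≈ 50.174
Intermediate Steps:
X(H) = 11 + H (X(H) = 7 + (H + 4) = 7 + (4 + H) = 11 + H)
C = 97/12 (C = 8 - (-1)/12 = 8 - 1*(-1/12) = 8 + 1/12 = 97/12 ≈ 8.0833)
l(L) = 19 + L² - 2*L (l(L) = 2 + ((L² - 2*L) + (11 + 6)) = 2 + ((L² - 2*L) + 17) = 2 + (17 + L² - 2*L) = 19 + L² - 2*L)
l(C) - K(18) = (19 + (97/12)² - 2*97/12) - 1*18 = (19 + 9409/144 - 97/6) - 18 = 9817/144 - 18 = 7225/144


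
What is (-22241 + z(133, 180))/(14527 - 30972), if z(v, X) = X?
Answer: 1697/1265 ≈ 1.3415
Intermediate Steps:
(-22241 + z(133, 180))/(14527 - 30972) = (-22241 + 180)/(14527 - 30972) = -22061/(-16445) = -22061*(-1/16445) = 1697/1265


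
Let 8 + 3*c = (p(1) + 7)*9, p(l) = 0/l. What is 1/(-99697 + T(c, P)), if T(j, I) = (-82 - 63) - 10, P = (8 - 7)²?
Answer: -1/99852 ≈ -1.0015e-5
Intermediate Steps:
p(l) = 0
P = 1 (P = 1² = 1)
c = 55/3 (c = -8/3 + ((0 + 7)*9)/3 = -8/3 + (7*9)/3 = -8/3 + (⅓)*63 = -8/3 + 21 = 55/3 ≈ 18.333)
T(j, I) = -155 (T(j, I) = -145 - 10 = -155)
1/(-99697 + T(c, P)) = 1/(-99697 - 155) = 1/(-99852) = -1/99852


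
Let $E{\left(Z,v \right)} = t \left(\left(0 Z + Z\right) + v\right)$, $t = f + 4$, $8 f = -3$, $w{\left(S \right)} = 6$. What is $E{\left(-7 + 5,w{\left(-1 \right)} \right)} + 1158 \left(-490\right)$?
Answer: $- \frac{1134811}{2} \approx -5.6741 \cdot 10^{5}$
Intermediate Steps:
$f = - \frac{3}{8}$ ($f = \frac{1}{8} \left(-3\right) = - \frac{3}{8} \approx -0.375$)
$t = \frac{29}{8}$ ($t = - \frac{3}{8} + 4 = \frac{29}{8} \approx 3.625$)
$E{\left(Z,v \right)} = \frac{29 Z}{8} + \frac{29 v}{8}$ ($E{\left(Z,v \right)} = \frac{29 \left(\left(0 Z + Z\right) + v\right)}{8} = \frac{29 \left(\left(0 + Z\right) + v\right)}{8} = \frac{29 \left(Z + v\right)}{8} = \frac{29 Z}{8} + \frac{29 v}{8}$)
$E{\left(-7 + 5,w{\left(-1 \right)} \right)} + 1158 \left(-490\right) = \left(\frac{29 \left(-7 + 5\right)}{8} + \frac{29}{8} \cdot 6\right) + 1158 \left(-490\right) = \left(\frac{29}{8} \left(-2\right) + \frac{87}{4}\right) - 567420 = \left(- \frac{29}{4} + \frac{87}{4}\right) - 567420 = \frac{29}{2} - 567420 = - \frac{1134811}{2}$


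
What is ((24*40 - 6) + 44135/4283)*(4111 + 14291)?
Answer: 76002413034/4283 ≈ 1.7745e+7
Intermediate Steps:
((24*40 - 6) + 44135/4283)*(4111 + 14291) = ((960 - 6) + 44135*(1/4283))*18402 = (954 + 44135/4283)*18402 = (4130117/4283)*18402 = 76002413034/4283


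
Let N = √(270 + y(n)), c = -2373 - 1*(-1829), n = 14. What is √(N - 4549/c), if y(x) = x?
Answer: √(154666 + 36992*√71)/136 ≈ 5.0214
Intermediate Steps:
c = -544 (c = -2373 + 1829 = -544)
N = 2*√71 (N = √(270 + 14) = √284 = 2*√71 ≈ 16.852)
√(N - 4549/c) = √(2*√71 - 4549/(-544)) = √(2*√71 - 4549*(-1/544)) = √(2*√71 + 4549/544) = √(4549/544 + 2*√71)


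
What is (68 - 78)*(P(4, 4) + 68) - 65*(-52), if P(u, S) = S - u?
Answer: 2700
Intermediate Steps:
(68 - 78)*(P(4, 4) + 68) - 65*(-52) = (68 - 78)*((4 - 1*4) + 68) - 65*(-52) = -10*((4 - 4) + 68) + 3380 = -10*(0 + 68) + 3380 = -10*68 + 3380 = -680 + 3380 = 2700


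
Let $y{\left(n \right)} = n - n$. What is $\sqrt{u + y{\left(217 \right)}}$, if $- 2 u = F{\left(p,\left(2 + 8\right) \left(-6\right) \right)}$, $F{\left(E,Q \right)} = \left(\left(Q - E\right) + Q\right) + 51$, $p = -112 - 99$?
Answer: $i \sqrt{71} \approx 8.4261 i$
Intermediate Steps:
$p = -211$ ($p = -112 - 99 = -211$)
$y{\left(n \right)} = 0$
$F{\left(E,Q \right)} = 51 - E + 2 Q$ ($F{\left(E,Q \right)} = \left(- E + 2 Q\right) + 51 = 51 - E + 2 Q$)
$u = -71$ ($u = - \frac{51 - -211 + 2 \left(2 + 8\right) \left(-6\right)}{2} = - \frac{51 + 211 + 2 \cdot 10 \left(-6\right)}{2} = - \frac{51 + 211 + 2 \left(-60\right)}{2} = - \frac{51 + 211 - 120}{2} = \left(- \frac{1}{2}\right) 142 = -71$)
$\sqrt{u + y{\left(217 \right)}} = \sqrt{-71 + 0} = \sqrt{-71} = i \sqrt{71}$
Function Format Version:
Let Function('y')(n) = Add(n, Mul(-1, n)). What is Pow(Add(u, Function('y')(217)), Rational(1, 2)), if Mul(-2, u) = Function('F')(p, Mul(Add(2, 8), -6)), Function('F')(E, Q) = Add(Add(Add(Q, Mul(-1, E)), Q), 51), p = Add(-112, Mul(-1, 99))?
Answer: Mul(I, Pow(71, Rational(1, 2))) ≈ Mul(8.4261, I)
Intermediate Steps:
p = -211 (p = Add(-112, -99) = -211)
Function('y')(n) = 0
Function('F')(E, Q) = Add(51, Mul(-1, E), Mul(2, Q)) (Function('F')(E, Q) = Add(Add(Mul(-1, E), Mul(2, Q)), 51) = Add(51, Mul(-1, E), Mul(2, Q)))
u = -71 (u = Mul(Rational(-1, 2), Add(51, Mul(-1, -211), Mul(2, Mul(Add(2, 8), -6)))) = Mul(Rational(-1, 2), Add(51, 211, Mul(2, Mul(10, -6)))) = Mul(Rational(-1, 2), Add(51, 211, Mul(2, -60))) = Mul(Rational(-1, 2), Add(51, 211, -120)) = Mul(Rational(-1, 2), 142) = -71)
Pow(Add(u, Function('y')(217)), Rational(1, 2)) = Pow(Add(-71, 0), Rational(1, 2)) = Pow(-71, Rational(1, 2)) = Mul(I, Pow(71, Rational(1, 2)))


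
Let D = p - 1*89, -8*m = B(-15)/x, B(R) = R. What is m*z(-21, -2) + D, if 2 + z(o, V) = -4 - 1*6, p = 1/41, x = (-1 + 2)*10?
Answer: -14961/164 ≈ -91.226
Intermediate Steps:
x = 10 (x = 1*10 = 10)
p = 1/41 ≈ 0.024390
z(o, V) = -12 (z(o, V) = -2 + (-4 - 1*6) = -2 + (-4 - 6) = -2 - 10 = -12)
m = 3/16 (m = -(-15)/(8*10) = -1/8*(-3/2) = 3/16 ≈ 0.18750)
D = -3648/41 (D = 1/41 - 1*89 = 1/41 - 89 = -3648/41 ≈ -88.976)
m*z(-21, -2) + D = (3/16)*(-12) - 3648/41 = -9/4 - 3648/41 = -14961/164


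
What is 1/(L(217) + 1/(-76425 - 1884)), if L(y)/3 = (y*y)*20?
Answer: 78309/221249550059 ≈ 3.5394e-7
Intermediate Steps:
L(y) = 60*y**2 (L(y) = 3*((y*y)*20) = 3*(y**2*20) = 3*(20*y**2) = 60*y**2)
1/(L(217) + 1/(-76425 - 1884)) = 1/(60*217**2 + 1/(-76425 - 1884)) = 1/(60*47089 + 1/(-78309)) = 1/(2825340 - 1/78309) = 1/(221249550059/78309) = 78309/221249550059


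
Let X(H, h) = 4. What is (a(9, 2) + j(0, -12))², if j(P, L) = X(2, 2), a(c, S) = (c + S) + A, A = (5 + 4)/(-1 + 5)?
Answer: 4761/16 ≈ 297.56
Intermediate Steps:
A = 9/4 ≈ 2.2500
a(c, S) = 9/4 + S + c (a(c, S) = (c + S) + 9/4 = (S + c) + 9/4 = 9/4 + S + c)
j(P, L) = 4
(a(9, 2) + j(0, -12))² = ((9/4 + 2 + 9) + 4)² = (53/4 + 4)² = (69/4)² = 4761/16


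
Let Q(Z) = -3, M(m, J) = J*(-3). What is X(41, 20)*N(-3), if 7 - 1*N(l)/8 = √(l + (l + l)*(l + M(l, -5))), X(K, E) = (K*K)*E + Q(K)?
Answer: 1882552 - 1344680*I*√3 ≈ 1.8826e+6 - 2.3291e+6*I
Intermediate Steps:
M(m, J) = -3*J
X(K, E) = -3 + E*K² (X(K, E) = (K*K)*E - 3 = K²*E - 3 = E*K² - 3 = -3 + E*K²)
N(l) = 56 - 8*√(l + 2*l*(15 + l)) (N(l) = 56 - 8*√(l + (l + l)*(l - 3*(-5))) = 56 - 8*√(l + (2*l)*(l + 15)) = 56 - 8*√(l + (2*l)*(15 + l)) = 56 - 8*√(l + 2*l*(15 + l)))
X(41, 20)*N(-3) = (-3 + 20*41²)*(56 - 8*I*√3*√(31 + 2*(-3))) = (-3 + 20*1681)*(56 - 8*I*√3*√(31 - 6)) = (-3 + 33620)*(56 - 8*5*I*√3) = 33617*(56 - 40*I*√3) = 1882552 - 1344680*I*√3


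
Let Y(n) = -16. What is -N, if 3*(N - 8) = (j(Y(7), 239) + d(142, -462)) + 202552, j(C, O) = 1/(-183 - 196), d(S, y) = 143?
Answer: -76830500/1137 ≈ -67573.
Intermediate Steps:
j(C, O) = -1/379 (j(C, O) = 1/(-379) = -1/379)
N = 76830500/1137 (N = 8 + ((-1/379 + 143) + 202552)/3 = 8 + (54196/379 + 202552)/3 = 8 + (1/3)*(76821404/379) = 8 + 76821404/1137 = 76830500/1137 ≈ 67573.)
-N = -1*76830500/1137 = -76830500/1137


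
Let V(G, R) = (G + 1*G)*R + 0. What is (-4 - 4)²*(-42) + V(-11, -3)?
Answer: -2622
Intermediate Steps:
V(G, R) = 2*G*R (V(G, R) = (G + G)*R + 0 = (2*G)*R + 0 = 2*G*R + 0 = 2*G*R)
(-4 - 4)²*(-42) + V(-11, -3) = (-4 - 4)²*(-42) + 2*(-11)*(-3) = (-8)²*(-42) + 66 = 64*(-42) + 66 = -2688 + 66 = -2622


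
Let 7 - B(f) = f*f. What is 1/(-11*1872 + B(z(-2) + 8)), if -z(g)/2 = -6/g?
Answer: -1/20589 ≈ -4.8570e-5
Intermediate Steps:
z(g) = 12/g (z(g) = -(-12)/g = 12/g)
B(f) = 7 - f² (B(f) = 7 - f*f = 7 - f²)
1/(-11*1872 + B(z(-2) + 8)) = 1/(-11*1872 + (7 - (12/(-2) + 8)²)) = 1/(-20592 + (7 - (12*(-½) + 8)²)) = 1/(-20592 + (7 - (-6 + 8)²)) = 1/(-20592 + (7 - 1*2²)) = 1/(-20592 + (7 - 1*4)) = 1/(-20592 + (7 - 4)) = 1/(-20592 + 3) = 1/(-20589) = -1/20589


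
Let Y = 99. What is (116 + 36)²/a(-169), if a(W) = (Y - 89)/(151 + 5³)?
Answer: 3188352/5 ≈ 6.3767e+5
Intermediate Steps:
a(W) = 5/138 (a(W) = (99 - 89)/(151 + 5³) = 10/(151 + 125) = 10/276 = 10*(1/276) = 5/138)
(116 + 36)²/a(-169) = (116 + 36)²/(5/138) = 152²*(138/5) = 23104*(138/5) = 3188352/5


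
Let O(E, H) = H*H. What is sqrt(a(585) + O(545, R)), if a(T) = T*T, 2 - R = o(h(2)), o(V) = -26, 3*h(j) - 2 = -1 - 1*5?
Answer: sqrt(343009) ≈ 585.67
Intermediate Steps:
h(j) = -4/3 (h(j) = 2/3 + (-1 - 1*5)/3 = 2/3 + (-1 - 5)/3 = 2/3 + (1/3)*(-6) = 2/3 - 2 = -4/3)
R = 28 (R = 2 - 1*(-26) = 2 + 26 = 28)
O(E, H) = H**2
a(T) = T**2
sqrt(a(585) + O(545, R)) = sqrt(585**2 + 28**2) = sqrt(342225 + 784) = sqrt(343009)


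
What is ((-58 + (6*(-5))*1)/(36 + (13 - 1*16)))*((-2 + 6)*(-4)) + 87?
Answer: 389/3 ≈ 129.67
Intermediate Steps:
((-58 + (6*(-5))*1)/(36 + (13 - 1*16)))*((-2 + 6)*(-4)) + 87 = ((-58 - 30*1)/(36 + (13 - 16)))*(4*(-4)) + 87 = ((-58 - 30)/(36 - 3))*(-16) + 87 = -88/33*(-16) + 87 = -88*1/33*(-16) + 87 = -8/3*(-16) + 87 = 128/3 + 87 = 389/3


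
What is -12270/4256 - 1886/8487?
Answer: -59471/19152 ≈ -3.1052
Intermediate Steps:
-12270/4256 - 1886/8487 = -12270*1/4256 - 1886*1/8487 = -6135/2128 - 2/9 = -59471/19152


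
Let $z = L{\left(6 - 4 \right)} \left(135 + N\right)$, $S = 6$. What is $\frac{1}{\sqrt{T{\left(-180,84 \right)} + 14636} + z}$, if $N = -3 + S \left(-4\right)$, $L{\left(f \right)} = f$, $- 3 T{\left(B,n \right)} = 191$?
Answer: $\frac{648}{96251} - \frac{\sqrt{131151}}{96251} \approx 0.0029699$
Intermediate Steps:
$T{\left(B,n \right)} = - \frac{191}{3}$ ($T{\left(B,n \right)} = \left(- \frac{1}{3}\right) 191 = - \frac{191}{3}$)
$N = -27$ ($N = -3 + 6 \left(-4\right) = -3 - 24 = -27$)
$z = 216$ ($z = \left(6 - 4\right) \left(135 - 27\right) = 2 \cdot 108 = 216$)
$\frac{1}{\sqrt{T{\left(-180,84 \right)} + 14636} + z} = \frac{1}{\sqrt{- \frac{191}{3} + 14636} + 216} = \frac{1}{\sqrt{\frac{43717}{3}} + 216} = \frac{1}{\frac{\sqrt{131151}}{3} + 216} = \frac{1}{216 + \frac{\sqrt{131151}}{3}}$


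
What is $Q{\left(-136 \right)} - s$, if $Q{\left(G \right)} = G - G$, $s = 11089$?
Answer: $-11089$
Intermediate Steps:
$Q{\left(G \right)} = 0$
$Q{\left(-136 \right)} - s = 0 - 11089 = -11089$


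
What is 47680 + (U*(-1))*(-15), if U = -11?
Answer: 47515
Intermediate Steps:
47680 + (U*(-1))*(-15) = 47680 - 11*(-1)*(-15) = 47680 + 11*(-15) = 47680 - 165 = 47515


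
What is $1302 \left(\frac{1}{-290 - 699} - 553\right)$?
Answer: $- \frac{712087236}{989} \approx -7.2001 \cdot 10^{5}$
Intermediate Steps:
$1302 \left(\frac{1}{-290 - 699} - 553\right) = 1302 \left(\frac{1}{-989} - 553\right) = 1302 \left(- \frac{1}{989} - 553\right) = 1302 \left(- \frac{546918}{989}\right) = - \frac{712087236}{989}$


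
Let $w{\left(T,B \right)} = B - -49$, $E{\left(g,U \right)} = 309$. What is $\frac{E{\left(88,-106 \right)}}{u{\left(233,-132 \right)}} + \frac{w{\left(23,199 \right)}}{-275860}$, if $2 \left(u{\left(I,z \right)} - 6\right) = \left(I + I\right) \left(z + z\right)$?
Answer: $- \frac{8374519}{1413920430} \approx -0.0059229$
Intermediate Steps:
$w{\left(T,B \right)} = 49 + B$ ($w{\left(T,B \right)} = B + 49 = 49 + B$)
$u{\left(I,z \right)} = 6 + 2 I z$ ($u{\left(I,z \right)} = 6 + \frac{\left(I + I\right) \left(z + z\right)}{2} = 6 + \frac{2 I 2 z}{2} = 6 + \frac{4 I z}{2} = 6 + 2 I z$)
$\frac{E{\left(88,-106 \right)}}{u{\left(233,-132 \right)}} + \frac{w{\left(23,199 \right)}}{-275860} = \frac{309}{6 + 2 \cdot 233 \left(-132\right)} + \frac{49 + 199}{-275860} = \frac{309}{6 - 61512} + 248 \left(- \frac{1}{275860}\right) = \frac{309}{-61506} - \frac{62}{68965} = 309 \left(- \frac{1}{61506}\right) - \frac{62}{68965} = - \frac{103}{20502} - \frac{62}{68965} = - \frac{8374519}{1413920430}$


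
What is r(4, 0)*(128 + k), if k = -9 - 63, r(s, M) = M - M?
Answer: 0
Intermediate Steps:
r(s, M) = 0
k = -72
r(4, 0)*(128 + k) = 0*(128 - 72) = 0*56 = 0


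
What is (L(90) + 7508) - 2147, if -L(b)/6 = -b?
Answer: 5901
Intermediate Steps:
L(b) = 6*b (L(b) = -(-6)*b = 6*b)
(L(90) + 7508) - 2147 = (6*90 + 7508) - 2147 = (540 + 7508) - 2147 = 8048 - 2147 = 5901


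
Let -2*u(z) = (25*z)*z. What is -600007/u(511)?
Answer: 1200014/6528025 ≈ 0.18383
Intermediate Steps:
u(z) = -25*z**2/2 (u(z) = -25*z*z/2 = -25*z**2/2)
-600007/u(511) = -600007/((-25/2*511**2)) = -600007/((-25/2*261121)) = -600007/(-6528025/2) = -600007*(-2/6528025) = 1200014/6528025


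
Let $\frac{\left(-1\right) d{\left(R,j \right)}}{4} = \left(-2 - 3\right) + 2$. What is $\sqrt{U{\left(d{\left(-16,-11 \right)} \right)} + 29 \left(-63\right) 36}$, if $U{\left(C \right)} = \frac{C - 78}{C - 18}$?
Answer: $i \sqrt{65761} \approx 256.44 i$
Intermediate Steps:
$d{\left(R,j \right)} = 12$ ($d{\left(R,j \right)} = - 4 \left(\left(-2 - 3\right) + 2\right) = - 4 \left(-5 + 2\right) = \left(-4\right) \left(-3\right) = 12$)
$U{\left(C \right)} = \frac{-78 + C}{-18 + C}$
$\sqrt{U{\left(d{\left(-16,-11 \right)} \right)} + 29 \left(-63\right) 36} = \sqrt{\frac{-78 + 12}{-18 + 12} + 29 \left(-63\right) 36} = \sqrt{\frac{1}{-6} \left(-66\right) - 65772} = \sqrt{\left(- \frac{1}{6}\right) \left(-66\right) - 65772} = \sqrt{11 - 65772} = \sqrt{-65761} = i \sqrt{65761}$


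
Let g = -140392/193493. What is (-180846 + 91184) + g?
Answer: -17349109758/193493 ≈ -89663.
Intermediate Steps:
g = -140392/193493 (g = -140392*1/193493 = -140392/193493 ≈ -0.72557)
(-180846 + 91184) + g = (-180846 + 91184) - 140392/193493 = -89662 - 140392/193493 = -17349109758/193493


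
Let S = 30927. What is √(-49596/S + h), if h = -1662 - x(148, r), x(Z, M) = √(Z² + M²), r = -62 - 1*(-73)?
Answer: √(-1046155490 - 3144245*√881)/793 ≈ 42.568*I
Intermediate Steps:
r = 11 (r = -62 + 73 = 11)
x(Z, M) = √(M² + Z²)
h = -1662 - 5*√881 (h = -1662 - √(11² + 148²) = -1662 - √(121 + 21904) = -1662 - √22025 = -1662 - 5*√881 ≈ -1810.4)
√(-49596/S + h) = √(-49596/30927 + (-1662 - 5*√881)) = √(-49596*1/30927 + (-1662 - 5*√881)) = √(-16532/10309 + (-1662 - 5*√881)) = √(-17150090/10309 - 5*√881)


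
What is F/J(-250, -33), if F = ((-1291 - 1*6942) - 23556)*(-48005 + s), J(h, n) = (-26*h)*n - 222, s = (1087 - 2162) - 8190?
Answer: -303426005/35787 ≈ -8478.7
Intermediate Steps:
s = -9265 (s = -1075 - 8190 = -9265)
J(h, n) = -222 - 26*h*n (J(h, n) = -26*h*n - 222 = -222 - 26*h*n)
F = 1820556030 (F = ((-1291 - 1*6942) - 23556)*(-48005 - 9265) = ((-1291 - 6942) - 23556)*(-57270) = (-8233 - 23556)*(-57270) = -31789*(-57270) = 1820556030)
F/J(-250, -33) = 1820556030/(-222 - 26*(-250)*(-33)) = 1820556030/(-222 - 214500) = 1820556030/(-214722) = 1820556030*(-1/214722) = -303426005/35787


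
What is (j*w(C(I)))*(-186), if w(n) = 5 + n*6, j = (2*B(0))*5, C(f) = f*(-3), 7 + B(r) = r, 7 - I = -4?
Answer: -2512860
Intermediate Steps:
I = 11 (I = 7 - 1*(-4) = 7 + 4 = 11)
B(r) = -7 + r
C(f) = -3*f
j = -70 (j = (2*(-7 + 0))*5 = (2*(-7))*5 = -14*5 = -70)
w(n) = 5 + 6*n
(j*w(C(I)))*(-186) = -70*(5 + 6*(-3*11))*(-186) = -70*(5 + 6*(-33))*(-186) = -70*(5 - 198)*(-186) = -70*(-193)*(-186) = 13510*(-186) = -2512860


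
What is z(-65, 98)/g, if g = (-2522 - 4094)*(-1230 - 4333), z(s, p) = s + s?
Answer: -65/18402404 ≈ -3.5321e-6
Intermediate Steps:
z(s, p) = 2*s
g = 36804808 (g = -6616*(-5563) = 36804808)
z(-65, 98)/g = (2*(-65))/36804808 = -130*1/36804808 = -65/18402404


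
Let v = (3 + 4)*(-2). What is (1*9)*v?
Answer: -126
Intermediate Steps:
v = -14 (v = 7*(-2) = -14)
(1*9)*v = (1*9)*(-14) = 9*(-14) = -126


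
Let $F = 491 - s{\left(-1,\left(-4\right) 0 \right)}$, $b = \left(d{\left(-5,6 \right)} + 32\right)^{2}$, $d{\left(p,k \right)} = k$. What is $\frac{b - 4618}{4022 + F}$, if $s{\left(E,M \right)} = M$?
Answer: $- \frac{3174}{4513} \approx -0.7033$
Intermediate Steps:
$b = 1444$ ($b = \left(6 + 32\right)^{2} = 38^{2} = 1444$)
$F = 491$ ($F = 491 - \left(-4\right) 0 = 491 - 0 = 491 + 0 = 491$)
$\frac{b - 4618}{4022 + F} = \frac{1444 - 4618}{4022 + 491} = - \frac{3174}{4513}$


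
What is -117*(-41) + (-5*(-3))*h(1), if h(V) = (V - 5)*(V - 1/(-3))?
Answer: 4717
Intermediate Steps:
h(V) = (-5 + V)*(⅓ + V) (h(V) = (-5 + V)*(V - 1*(-⅓)) = (-5 + V)*(V + ⅓) = (-5 + V)*(⅓ + V))
-117*(-41) + (-5*(-3))*h(1) = -117*(-41) + (-5*(-3))*(-5/3 + 1² - 14/3*1) = 4797 + 15*(-5/3 + 1 - 14/3) = 4797 + 15*(-16/3) = 4797 - 80 = 4717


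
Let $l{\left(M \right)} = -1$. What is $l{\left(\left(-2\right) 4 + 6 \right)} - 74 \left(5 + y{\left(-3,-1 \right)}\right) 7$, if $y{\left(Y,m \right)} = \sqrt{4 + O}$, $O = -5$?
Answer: $-2591 - 518 i \approx -2591.0 - 518.0 i$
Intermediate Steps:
$y{\left(Y,m \right)} = i$ ($y{\left(Y,m \right)} = \sqrt{4 - 5} = \sqrt{-1} = i$)
$l{\left(\left(-2\right) 4 + 6 \right)} - 74 \left(5 + y{\left(-3,-1 \right)}\right) 7 = -1 - 74 \left(5 + i\right) 7 = -1 - 74 \left(35 + 7 i\right) = -1 - \left(2590 + 518 i\right) = -2591 - 518 i$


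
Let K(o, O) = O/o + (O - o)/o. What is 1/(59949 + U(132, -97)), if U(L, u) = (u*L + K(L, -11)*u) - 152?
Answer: 6/282637 ≈ 2.1229e-5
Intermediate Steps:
K(o, O) = O/o + (O - o)/o
U(L, u) = -152 + L*u + u*(-22 - L)/L (U(L, u) = (u*L + ((-L + 2*(-11))/L)*u) - 152 = (L*u + ((-L - 22)/L)*u) - 152 = (L*u + ((-22 - L)/L)*u) - 152 = (L*u + u*(-22 - L)/L) - 152 = -152 + L*u + u*(-22 - L)/L)
1/(59949 + U(132, -97)) = 1/(59949 + (-152 - 1*(-97) + 132*(-97) - 22*(-97)/132)) = 1/(59949 + (-152 + 97 - 12804 - 22*(-97)*1/132)) = 1/(59949 + (-152 + 97 - 12804 + 97/6)) = 1/(59949 - 77057/6) = 1/(282637/6) = 6/282637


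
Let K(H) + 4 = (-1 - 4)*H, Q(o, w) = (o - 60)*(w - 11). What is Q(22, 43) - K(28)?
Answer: -1072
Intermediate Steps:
Q(o, w) = (-60 + o)*(-11 + w)
K(H) = -4 - 5*H (K(H) = -4 + (-1 - 4)*H = -4 - 5*H)
Q(22, 43) - K(28) = (660 - 60*43 - 11*22 + 22*43) - (-4 - 5*28) = (660 - 2580 - 242 + 946) - (-4 - 140) = -1216 - 1*(-144) = -1216 + 144 = -1072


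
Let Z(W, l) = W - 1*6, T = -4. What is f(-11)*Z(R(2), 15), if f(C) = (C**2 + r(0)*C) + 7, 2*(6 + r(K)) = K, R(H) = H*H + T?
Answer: -1164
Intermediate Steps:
R(H) = -4 + H**2 (R(H) = H*H - 4 = H**2 - 4 = -4 + H**2)
r(K) = -6 + K/2
Z(W, l) = -6 + W (Z(W, l) = W - 6 = -6 + W)
f(C) = 7 + C**2 - 6*C (f(C) = (C**2 + (-6 + (1/2)*0)*C) + 7 = (C**2 + (-6 + 0)*C) + 7 = (C**2 - 6*C) + 7 = 7 + C**2 - 6*C)
f(-11)*Z(R(2), 15) = (7 + (-11)**2 - 6*(-11))*(-6 + (-4 + 2**2)) = (7 + 121 + 66)*(-6 + (-4 + 4)) = 194*(-6 + 0) = 194*(-6) = -1164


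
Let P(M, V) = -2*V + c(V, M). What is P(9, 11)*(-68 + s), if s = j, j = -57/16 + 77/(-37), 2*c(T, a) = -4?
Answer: 130791/74 ≈ 1767.4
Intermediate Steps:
c(T, a) = -2 (c(T, a) = (½)*(-4) = -2)
j = -3341/592 (j = -57*1/16 + 77*(-1/37) = -57/16 - 77/37 = -3341/592 ≈ -5.6436)
s = -3341/592 ≈ -5.6436
P(M, V) = -2 - 2*V (P(M, V) = -2*V - 2 = -2 - 2*V)
P(9, 11)*(-68 + s) = (-2 - 2*11)*(-68 - 3341/592) = (-2 - 22)*(-43597/592) = -24*(-43597/592) = 130791/74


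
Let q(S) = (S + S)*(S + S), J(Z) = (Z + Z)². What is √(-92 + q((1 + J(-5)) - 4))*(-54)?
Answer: -2052*√26 ≈ -10463.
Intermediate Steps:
J(Z) = 4*Z² (J(Z) = (2*Z)² = 4*Z²)
q(S) = 4*S² (q(S) = (2*S)*(2*S) = 4*S²)
√(-92 + q((1 + J(-5)) - 4))*(-54) = √(-92 + 4*((1 + 4*(-5)²) - 4)²)*(-54) = √(-92 + 4*((1 + 4*25) - 4)²)*(-54) = √(-92 + 4*((1 + 100) - 4)²)*(-54) = √(-92 + 4*(101 - 4)²)*(-54) = √(-92 + 4*97²)*(-54) = √(-92 + 4*9409)*(-54) = √(-92 + 37636)*(-54) = √37544*(-54) = (38*√26)*(-54) = -2052*√26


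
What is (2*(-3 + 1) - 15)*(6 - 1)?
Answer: -95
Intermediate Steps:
(2*(-3 + 1) - 15)*(6 - 1) = (2*(-2) - 15)*5 = (-4 - 15)*5 = -19*5 = -95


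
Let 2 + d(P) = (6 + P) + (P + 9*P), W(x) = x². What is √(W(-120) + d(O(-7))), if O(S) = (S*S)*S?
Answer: √10631 ≈ 103.11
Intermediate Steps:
O(S) = S³ (O(S) = S²*S = S³)
d(P) = 4 + 11*P (d(P) = -2 + ((6 + P) + (P + 9*P)) = -2 + ((6 + P) + 10*P) = -2 + (6 + 11*P) = 4 + 11*P)
√(W(-120) + d(O(-7))) = √((-120)² + (4 + 11*(-7)³)) = √(14400 + (4 + 11*(-343))) = √(14400 + (4 - 3773)) = √(14400 - 3769) = √10631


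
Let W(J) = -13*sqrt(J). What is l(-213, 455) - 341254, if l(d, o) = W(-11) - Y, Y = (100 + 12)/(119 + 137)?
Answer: -5460071/16 - 13*I*sqrt(11) ≈ -3.4125e+5 - 43.116*I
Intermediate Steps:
Y = 7/16 (Y = 112/256 = 112*(1/256) = 7/16 ≈ 0.43750)
l(d, o) = -7/16 - 13*I*sqrt(11) (l(d, o) = -13*I*sqrt(11) - 1*7/16 = -13*I*sqrt(11) - 7/16 = -7/16 - 13*I*sqrt(11))
l(-213, 455) - 341254 = (-7/16 - 13*I*sqrt(11)) - 341254 = -5460071/16 - 13*I*sqrt(11)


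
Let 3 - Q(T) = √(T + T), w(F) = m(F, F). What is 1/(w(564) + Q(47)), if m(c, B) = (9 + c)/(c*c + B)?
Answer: -33868353220/958906749399 - 11282688400*√94/958906749399 ≈ -0.14940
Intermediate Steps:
m(c, B) = (9 + c)/(B + c²) (m(c, B) = (9 + c)/(c² + B) = (9 + c)/(B + c²))
w(F) = (9 + F)/(F + F²)
Q(T) = 3 - √2*√T (Q(T) = 3 - √(T + T) = 3 - √(2*T) = 3 - √2*√T)
1/(w(564) + Q(47)) = 1/((9 + 564)/(564*(1 + 564)) + (3 - √2*√47)) = 1/((1/564)*573/565 + (3 - √94)) = 1/((1/564)*(1/565)*573 + (3 - √94)) = 1/(191/106220 + (3 - √94)) = 1/(318851/106220 - √94)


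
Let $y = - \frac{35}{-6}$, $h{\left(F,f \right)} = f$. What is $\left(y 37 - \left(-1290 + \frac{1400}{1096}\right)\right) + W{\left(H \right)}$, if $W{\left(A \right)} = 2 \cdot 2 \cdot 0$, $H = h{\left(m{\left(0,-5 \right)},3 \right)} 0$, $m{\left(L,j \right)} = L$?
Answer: $\frac{1236745}{822} \approx 1504.6$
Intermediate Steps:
$y = \frac{35}{6}$ ($y = \left(-35\right) \left(- \frac{1}{6}\right) = \frac{35}{6} \approx 5.8333$)
$H = 0$ ($H = 3 \cdot 0 = 0$)
$W{\left(A \right)} = 0$ ($W{\left(A \right)} = 4 \cdot 0 = 0$)
$\left(y 37 - \left(-1290 + \frac{1400}{1096}\right)\right) + W{\left(H \right)} = \left(\frac{35}{6} \cdot 37 - \left(-1290 + \frac{1400}{1096}\right)\right) + 0 = \left(\frac{1295}{6} + \left(\left(-1400\right) \frac{1}{1096} + 1290\right)\right) + 0 = \left(\frac{1295}{6} + \left(- \frac{175}{137} + 1290\right)\right) + 0 = \left(\frac{1295}{6} + \frac{176555}{137}\right) + 0 = \frac{1236745}{822} + 0 = \frac{1236745}{822}$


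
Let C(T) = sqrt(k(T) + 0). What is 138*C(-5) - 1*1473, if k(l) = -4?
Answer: -1473 + 276*I ≈ -1473.0 + 276.0*I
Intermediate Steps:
C(T) = 2*I (C(T) = sqrt(-4 + 0) = sqrt(-4) = 2*I)
138*C(-5) - 1*1473 = 138*(2*I) - 1*1473 = 276*I - 1473 = -1473 + 276*I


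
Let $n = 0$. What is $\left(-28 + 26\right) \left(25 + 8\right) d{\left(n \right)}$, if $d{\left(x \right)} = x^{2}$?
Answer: $0$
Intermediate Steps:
$\left(-28 + 26\right) \left(25 + 8\right) d{\left(n \right)} = \left(-28 + 26\right) \left(25 + 8\right) 0^{2} = \left(-2\right) 33 \cdot 0 = \left(-66\right) 0 = 0$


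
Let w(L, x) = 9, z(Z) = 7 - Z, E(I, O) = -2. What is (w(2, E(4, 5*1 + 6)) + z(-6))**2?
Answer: 484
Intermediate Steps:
(w(2, E(4, 5*1 + 6)) + z(-6))**2 = (9 + (7 - 1*(-6)))**2 = (9 + (7 + 6))**2 = (9 + 13)**2 = 22**2 = 484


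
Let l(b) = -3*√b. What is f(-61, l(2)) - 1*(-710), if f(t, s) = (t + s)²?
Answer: 4449 + 366*√2 ≈ 4966.6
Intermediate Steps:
f(t, s) = (s + t)²
f(-61, l(2)) - 1*(-710) = (-3*√2 - 61)² - 1*(-710) = (-61 - 3*√2)² + 710 = 710 + (-61 - 3*√2)²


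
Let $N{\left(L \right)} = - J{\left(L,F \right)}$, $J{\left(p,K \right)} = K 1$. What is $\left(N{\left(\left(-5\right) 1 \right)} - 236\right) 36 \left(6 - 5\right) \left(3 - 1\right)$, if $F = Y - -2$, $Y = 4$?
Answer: $-17424$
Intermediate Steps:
$F = 6$ ($F = 4 - -2 = 4 + 2 = 6$)
$J{\left(p,K \right)} = K$
$N{\left(L \right)} = -6$ ($N{\left(L \right)} = \left(-1\right) 6 = -6$)
$\left(N{\left(\left(-5\right) 1 \right)} - 236\right) 36 \left(6 - 5\right) \left(3 - 1\right) = \left(-6 - 236\right) 36 \left(6 - 5\right) \left(3 - 1\right) = - 242 \cdot 36 \cdot 1 \cdot 2 = - 242 \cdot 36 \cdot 2 = \left(-242\right) 72 = -17424$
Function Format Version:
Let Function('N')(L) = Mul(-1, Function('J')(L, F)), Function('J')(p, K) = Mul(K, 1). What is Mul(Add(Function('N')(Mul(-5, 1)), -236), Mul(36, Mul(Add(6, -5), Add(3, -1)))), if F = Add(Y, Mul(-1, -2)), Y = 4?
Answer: -17424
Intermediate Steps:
F = 6 (F = Add(4, Mul(-1, -2)) = Add(4, 2) = 6)
Function('J')(p, K) = K
Function('N')(L) = -6 (Function('N')(L) = Mul(-1, 6) = -6)
Mul(Add(Function('N')(Mul(-5, 1)), -236), Mul(36, Mul(Add(6, -5), Add(3, -1)))) = Mul(Add(-6, -236), Mul(36, Mul(Add(6, -5), Add(3, -1)))) = Mul(-242, Mul(36, Mul(1, 2))) = Mul(-242, Mul(36, 2)) = Mul(-242, 72) = -17424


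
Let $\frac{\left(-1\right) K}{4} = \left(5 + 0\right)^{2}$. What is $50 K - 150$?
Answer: $-5150$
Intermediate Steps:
$K = -100$ ($K = - 4 \left(5 + 0\right)^{2} = - 4 \cdot 5^{2} = \left(-4\right) 25 = -100$)
$50 K - 150 = 50 \left(-100\right) - 150 = -5000 - 150 = -5150$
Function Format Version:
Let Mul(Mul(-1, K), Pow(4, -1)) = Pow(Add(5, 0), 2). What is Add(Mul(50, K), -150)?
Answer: -5150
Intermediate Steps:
K = -100 (K = Mul(-4, Pow(Add(5, 0), 2)) = Mul(-4, Pow(5, 2)) = Mul(-4, 25) = -100)
Add(Mul(50, K), -150) = Add(Mul(50, -100), -150) = Add(-5000, -150) = -5150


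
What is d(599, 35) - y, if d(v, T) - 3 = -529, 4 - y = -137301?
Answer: -137831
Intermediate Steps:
y = 137305 (y = 4 - 1*(-137301) = 4 + 137301 = 137305)
d(v, T) = -526 (d(v, T) = 3 - 529 = -526)
d(599, 35) - y = -526 - 1*137305 = -526 - 137305 = -137831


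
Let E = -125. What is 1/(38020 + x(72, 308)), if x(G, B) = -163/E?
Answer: 125/4752663 ≈ 2.6301e-5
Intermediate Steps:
x(G, B) = 163/125 (x(G, B) = -163/(-125) = -163*(-1/125) = 163/125)
1/(38020 + x(72, 308)) = 1/(38020 + 163/125) = 1/(4752663/125) = 125/4752663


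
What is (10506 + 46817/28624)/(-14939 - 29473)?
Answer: -300770561/1271249088 ≈ -0.23659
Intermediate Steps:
(10506 + 46817/28624)/(-14939 - 29473) = (10506 + 46817*(1/28624))/(-44412) = (10506 + 46817/28624)*(-1/44412) = (300770561/28624)*(-1/44412) = -300770561/1271249088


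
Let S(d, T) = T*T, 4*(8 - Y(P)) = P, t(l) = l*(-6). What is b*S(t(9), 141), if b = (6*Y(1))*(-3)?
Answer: -5546799/2 ≈ -2.7734e+6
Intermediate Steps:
t(l) = -6*l
Y(P) = 8 - P/4
S(d, T) = T²
b = -279/2 (b = (6*(8 - ¼*1))*(-3) = (6*(8 - ¼))*(-3) = (6*(31/4))*(-3) = (93/2)*(-3) = -279/2 ≈ -139.50)
b*S(t(9), 141) = -279/2*141² = -279/2*19881 = -5546799/2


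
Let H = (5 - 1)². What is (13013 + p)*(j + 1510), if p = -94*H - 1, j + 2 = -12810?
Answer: -130063416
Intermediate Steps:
H = 16 (H = 4² = 16)
j = -12812 (j = -2 - 12810 = -12812)
p = -1505 (p = -94*16 - 1 = -1504 - 1 = -1505)
(13013 + p)*(j + 1510) = (13013 - 1505)*(-12812 + 1510) = 11508*(-11302) = -130063416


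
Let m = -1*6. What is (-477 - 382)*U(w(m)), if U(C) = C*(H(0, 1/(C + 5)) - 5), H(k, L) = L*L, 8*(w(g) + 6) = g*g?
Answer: -621057/98 ≈ -6337.3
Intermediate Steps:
m = -6
w(g) = -6 + g**2/8 (w(g) = -6 + (g*g)/8 = -6 + g**2/8)
H(k, L) = L**2
U(C) = C*(-5 + (5 + C)**(-2)) (U(C) = C*((1/(C + 5))**2 - 5) = C*((1/(5 + C))**2 - 5) = C*((5 + C)**(-2) - 5) = C*(-5 + (5 + C)**(-2)))
(-477 - 382)*U(w(m)) = (-477 - 382)*(-5*(-6 + (1/8)*(-6)**2) + (-6 + (1/8)*(-6)**2)/(5 + (-6 + (1/8)*(-6)**2))**2) = -859*(-5*(-6 + (1/8)*36) + (-6 + (1/8)*36)/(5 + (-6 + (1/8)*36))**2) = -859*(-5*(-6 + 9/2) + (-6 + 9/2)/(5 + (-6 + 9/2))**2) = -859*(-5*(-3/2) - 3/(2*(5 - 3/2)**2)) = -859*(15/2 - 3/(2*(7/2)**2)) = -859*(15/2 - 3/2*4/49) = -859*(15/2 - 6/49) = -859*723/98 = -621057/98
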